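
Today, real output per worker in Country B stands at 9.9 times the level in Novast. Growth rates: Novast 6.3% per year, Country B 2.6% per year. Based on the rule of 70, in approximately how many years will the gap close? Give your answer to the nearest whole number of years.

around 63 years

Novast gains on Country B at 6.3% − 2.6% = 3.7 points a year.
At that relative rate the gap halves every 70/3.7 ≈ 18.92 years.
A 9.9 times gap takes log₂(9.9) ≈ 3.31 halvings to close: 3.31 × 18.92 ≈ 63 years.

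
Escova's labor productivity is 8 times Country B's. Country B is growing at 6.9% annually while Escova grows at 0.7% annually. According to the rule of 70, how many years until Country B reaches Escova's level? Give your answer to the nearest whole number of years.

around 34 years

What matters is the difference: 6.2 pp.
Rule of 70 on the gap: the ratio halves every 70/6.2 ≈ 11.29 years.
An 8 times gap closes after 3 halvings: 3 × 11.29 ≈ 34 years.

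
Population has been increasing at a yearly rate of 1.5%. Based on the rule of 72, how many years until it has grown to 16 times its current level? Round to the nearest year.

One doubling takes 72/1.5 = 48.00 years.
16× is 4 doublings, so 4 × 48.00 ≈ 192 years.

roughly 192 years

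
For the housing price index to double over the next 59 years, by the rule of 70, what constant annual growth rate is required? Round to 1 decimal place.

≈ 1.2%

70 / 59 ≈ 1.19, so about 1.2% annually.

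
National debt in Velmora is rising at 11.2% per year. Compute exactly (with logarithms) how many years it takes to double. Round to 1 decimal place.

t = ln(2) / ln(1 + 0.112) = 0.6931 / 0.106160 ≈ 6.53.

6.5 years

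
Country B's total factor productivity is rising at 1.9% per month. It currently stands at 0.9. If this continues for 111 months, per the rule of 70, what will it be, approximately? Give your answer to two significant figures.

It doubles every 70/1.9 ≈ 36.84 months, so 111 months is 3.01 doublings.
2^3.01 ≈ 8.06; 0.9 × 8.06 ≈ 7.3.

around 7.3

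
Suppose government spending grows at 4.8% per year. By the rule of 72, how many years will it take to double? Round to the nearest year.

Doubling time ≈ 72 / 4.8 = 15.00 years.

≈ 15 years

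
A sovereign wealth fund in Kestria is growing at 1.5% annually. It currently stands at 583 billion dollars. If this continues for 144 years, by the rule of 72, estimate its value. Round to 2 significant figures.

about 4700 billion dollars

It doubles every 72/1.5 ≈ 48.00 years, so 144 years is 3.00 doublings.
2^3.00 ≈ 8.00; 583 × 8.00 ≈ 4700 billion dollars.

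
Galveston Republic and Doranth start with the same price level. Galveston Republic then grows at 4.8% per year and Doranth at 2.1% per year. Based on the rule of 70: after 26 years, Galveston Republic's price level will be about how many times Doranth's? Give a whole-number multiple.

Only the 2.7-point difference matters.
70/2.7 ≈ 25.93 years per doubling of the ratio; 26 years gives 1.00 doublings, so ≈ 2×.

roughly 2 times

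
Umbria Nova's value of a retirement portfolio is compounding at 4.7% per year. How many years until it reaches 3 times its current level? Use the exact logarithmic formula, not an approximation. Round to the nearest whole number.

t = ln(3) / ln(1 + 0.047) = 1.0986 / 0.045929 ≈ 23.92.
≈ 24 years.

24 years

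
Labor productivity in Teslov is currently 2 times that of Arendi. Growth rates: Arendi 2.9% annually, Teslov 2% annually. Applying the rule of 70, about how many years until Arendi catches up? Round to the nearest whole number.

What matters is the difference: 0.9 pp.
Rule of 70 on the gap: the ratio halves every 70/0.9 ≈ 77.78 years.
A 2 times gap closes after 1 halving: 1 × 77.78 ≈ 78 years.

roughly 78 years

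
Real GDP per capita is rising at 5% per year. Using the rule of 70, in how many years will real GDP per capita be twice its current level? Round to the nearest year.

70/5 ≈ 14.00, so it doubles roughly every 14 years.

≈ 14 years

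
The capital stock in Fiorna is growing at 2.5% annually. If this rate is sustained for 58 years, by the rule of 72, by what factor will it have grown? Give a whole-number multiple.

Doubling time ≈ 72/2.5 = 28.80 years.
58/28.80 ≈ 2 doublings, so about 2^2 = 4×.

approximately 4 times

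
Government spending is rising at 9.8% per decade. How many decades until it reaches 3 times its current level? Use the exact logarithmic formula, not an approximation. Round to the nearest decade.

12 decades

t = ln(3) / ln(1 + 0.098) = 1.0986 / 0.093490 ≈ 11.75.
≈ 12 decades.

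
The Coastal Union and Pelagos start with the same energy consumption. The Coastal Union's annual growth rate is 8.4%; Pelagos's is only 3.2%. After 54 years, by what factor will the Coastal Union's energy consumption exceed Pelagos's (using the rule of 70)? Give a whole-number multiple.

about 16 times

Rate gap = 8.4% − 3.2% = 5.2 points.
The ratio doubles every 70/5.2 ≈ 13.46 years.
54/13.46 ≈ 4.01 doublings → ratio ≈ 2^4.01 ≈ 16.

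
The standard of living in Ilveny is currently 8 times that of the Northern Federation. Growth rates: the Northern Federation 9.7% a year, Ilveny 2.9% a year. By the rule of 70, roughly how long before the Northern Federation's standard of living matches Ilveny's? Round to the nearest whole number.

31 years

The growth-rate gap is 9.7% − 2.9% = 6.8 percentage points.
So the ratio between them halves every 70/6.8 ≈ 10.29 years.
An 8 times gap closes after 3 halvings: 3 × 10.29 ≈ 31 years.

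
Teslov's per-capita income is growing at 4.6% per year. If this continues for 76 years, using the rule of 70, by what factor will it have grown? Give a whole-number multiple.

≈ 32 times

70/4.6 ≈ 15.22 years per doubling.
76 years fits 5 doublings: 2^5 = 32.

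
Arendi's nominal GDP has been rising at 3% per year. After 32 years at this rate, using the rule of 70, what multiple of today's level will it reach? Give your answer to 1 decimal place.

≈ 2.6 times

Doubles every ≈ 23.33 years (70/3).
32 years is 1.37 doublings; 2^1.37 ≈ 2.6×.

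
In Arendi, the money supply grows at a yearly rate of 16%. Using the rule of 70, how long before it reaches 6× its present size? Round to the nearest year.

Doubling time ≈ 70/16 = 4.38 years.
Reaching 6× takes log₂(6) ≈ 2.58 doublings.
2.58 × 4.38 ≈ 11 years.

11 years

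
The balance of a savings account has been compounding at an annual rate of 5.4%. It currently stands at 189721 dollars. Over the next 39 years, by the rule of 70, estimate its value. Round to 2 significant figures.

Doubling time ≈ 70/5.4 = 12.96 years.
39 years is 39/12.96 ≈ 3.01 doublings, a factor of 2^3.01 ≈ 8.06.
189721 × 8.06 ≈ 1500000 dollars.

roughly 1500000 dollars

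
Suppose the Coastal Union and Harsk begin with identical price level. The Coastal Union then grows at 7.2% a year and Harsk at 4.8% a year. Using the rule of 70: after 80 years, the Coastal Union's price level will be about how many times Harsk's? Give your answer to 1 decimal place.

the Coastal Union pulls ahead at 2.4 pp per year, so the ratio doubles every 70/2.4 ≈ 29.17 years.
In 80 years that's 2.74 doublings: 2^2.74 ≈ 6.7.

approximately 6.7 times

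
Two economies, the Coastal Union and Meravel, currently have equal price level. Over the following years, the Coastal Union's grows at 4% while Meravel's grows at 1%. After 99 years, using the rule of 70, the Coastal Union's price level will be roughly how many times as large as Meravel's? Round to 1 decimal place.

Rate gap = 4% − 1% = 3 points.
The ratio doubles every 70/3 ≈ 23.33 years.
99/23.33 ≈ 4.24 doublings → ratio ≈ 2^4.24 ≈ 18.9.

roughly 18.9 times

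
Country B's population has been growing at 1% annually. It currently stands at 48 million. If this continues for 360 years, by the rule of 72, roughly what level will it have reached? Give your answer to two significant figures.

Doubling time ≈ 72/1 = 72.00 years.
360 years is 360/72.00 ≈ 5.00 doublings, a factor of 2^5.00 ≈ 32.00.
48 × 32.00 ≈ 1500 million.

approximately 1500 million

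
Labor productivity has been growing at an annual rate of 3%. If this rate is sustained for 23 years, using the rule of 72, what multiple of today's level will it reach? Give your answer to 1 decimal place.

1.9 times

Doubles every ≈ 24.00 years (72/3).
23 years is 0.96 doublings; 2^0.96 ≈ 1.9×.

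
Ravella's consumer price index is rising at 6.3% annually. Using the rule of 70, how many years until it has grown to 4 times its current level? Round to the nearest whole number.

One doubling takes 70/6.3 = 11.11 years.
Getting to 4× needs 2 doublings: 2 × 11.11 ≈ 22 years.

about 22 years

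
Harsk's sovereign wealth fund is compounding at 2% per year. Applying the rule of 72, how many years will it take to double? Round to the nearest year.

about 36 years

Doubling time ≈ 72 / 2 = 36.00 years.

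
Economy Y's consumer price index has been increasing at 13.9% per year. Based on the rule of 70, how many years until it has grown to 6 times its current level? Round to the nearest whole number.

At 13.9% it doubles every 70/13.9 ≈ 5.04 years.
Reaching 6× takes log₂(6) ≈ 2.58 doublings.
2.58 × 5.04 ≈ 13 years.

approximately 13 years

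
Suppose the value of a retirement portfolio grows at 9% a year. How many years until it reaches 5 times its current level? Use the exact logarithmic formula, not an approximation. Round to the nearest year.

19 years

t = ln(5) / ln(1 + 0.09) = 1.6094 / 0.086178 ≈ 18.68.
≈ 19 years.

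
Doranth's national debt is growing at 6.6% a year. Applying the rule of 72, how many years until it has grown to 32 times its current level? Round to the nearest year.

At 6.6% it doubles every 72/6.6 ≈ 10.91 years.
32× is 5 doublings, so 5 × 10.91 ≈ 55 years.

≈ 55 years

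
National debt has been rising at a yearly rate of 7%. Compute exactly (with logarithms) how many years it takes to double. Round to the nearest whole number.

10 years

t = ln(2) / ln(1 + 0.07) = 0.6931 / 0.067659 ≈ 10.24.
≈ 10 years.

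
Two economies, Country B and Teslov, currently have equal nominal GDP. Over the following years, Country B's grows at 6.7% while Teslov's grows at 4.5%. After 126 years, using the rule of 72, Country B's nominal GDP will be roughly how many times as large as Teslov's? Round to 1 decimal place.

approximately 14.4 times

Only the 2.2-point difference matters.
72/2.2 ≈ 32.73 years per doubling of the ratio; 126 years gives 3.85 doublings, so ≈ 14.4×.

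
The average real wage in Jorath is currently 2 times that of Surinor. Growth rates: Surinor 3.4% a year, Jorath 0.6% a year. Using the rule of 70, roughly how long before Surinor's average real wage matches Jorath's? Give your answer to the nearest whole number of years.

≈ 25 years

The growth-rate gap is 3.4% − 0.6% = 2.8 percentage points.
So the ratio between them halves every 70/2.8 ≈ 25.00 years.
A 2 times gap closes after 1 halving: 1 × 25.00 ≈ 25 years.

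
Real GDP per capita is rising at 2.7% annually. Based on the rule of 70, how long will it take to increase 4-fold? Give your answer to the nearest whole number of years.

52 years

Doubling time ≈ 70/2.7 = 25.93 years.
4 = 2^2, so 2 doublings → 52 years.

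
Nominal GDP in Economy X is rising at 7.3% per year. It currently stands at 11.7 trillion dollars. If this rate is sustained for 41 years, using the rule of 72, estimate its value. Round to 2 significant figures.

around 210 trillion dollars

It doubles every 72/7.3 ≈ 9.86 years, so 41 years is 4.16 doublings.
2^4.16 ≈ 17.88; 11.7 × 17.88 ≈ 210 trillion dollars.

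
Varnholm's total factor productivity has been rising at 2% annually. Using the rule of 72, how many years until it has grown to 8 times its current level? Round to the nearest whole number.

roughly 108 years

At 2% it doubles every 72/2 ≈ 36.00 years.
Getting to 8× needs 3 doublings: 3 × 36.00 ≈ 108 years.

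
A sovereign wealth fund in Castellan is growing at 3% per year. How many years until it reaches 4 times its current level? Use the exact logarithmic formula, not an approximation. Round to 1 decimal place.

t = ln(4) / ln(1 + 0.03) = 1.3863 / 0.029559 ≈ 46.90.

46.9 years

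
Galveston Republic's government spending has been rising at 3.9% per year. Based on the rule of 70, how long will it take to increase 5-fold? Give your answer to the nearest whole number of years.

At 3.9% it doubles every 70/3.9 ≈ 17.95 years.
5× is log₂ 5 ≈ 2.32 doublings, so ≈ 2.32 × 17.95 = 42 years.

roughly 42 years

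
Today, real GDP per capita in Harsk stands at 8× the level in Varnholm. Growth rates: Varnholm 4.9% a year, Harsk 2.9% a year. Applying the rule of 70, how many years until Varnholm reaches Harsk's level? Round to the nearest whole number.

105 years

Varnholm gains on Harsk at 4.9% − 2.9% = 2 points a year.
At that relative rate the gap halves every 70/2 ≈ 35.00 years.
An 8× gap closes after 3 halvings: 3 × 35.00 ≈ 105 years.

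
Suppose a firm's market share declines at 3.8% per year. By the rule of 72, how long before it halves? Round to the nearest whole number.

roughly 19 years

Falling at 3.8%, it halves about every 72/3.8 = 18.95 years.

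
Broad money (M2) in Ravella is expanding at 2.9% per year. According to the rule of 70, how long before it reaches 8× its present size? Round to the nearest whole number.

One doubling takes 70/2.9 = 24.14 years.
Getting to 8× needs 3 doublings: 3 × 24.14 ≈ 72 years.

≈ 72 years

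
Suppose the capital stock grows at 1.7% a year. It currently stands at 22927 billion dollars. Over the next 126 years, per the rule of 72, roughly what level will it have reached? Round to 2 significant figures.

Doubling time ≈ 72/1.7 = 42.35 years.
126 years is 126/42.35 ≈ 2.98 doublings, a factor of 2^2.98 ≈ 7.89.
22927 × 7.89 ≈ 180000 billion dollars.

about 180000 billion dollars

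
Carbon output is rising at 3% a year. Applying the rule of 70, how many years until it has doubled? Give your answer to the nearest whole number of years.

Doubling time ≈ 70 / 3 = 23.33 years.

about 23 years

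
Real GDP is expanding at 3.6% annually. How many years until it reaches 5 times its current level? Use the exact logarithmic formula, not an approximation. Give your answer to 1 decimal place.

t = ln(5) / ln(1 + 0.036) = 1.6094 / 0.035367 ≈ 45.51.

45.5 years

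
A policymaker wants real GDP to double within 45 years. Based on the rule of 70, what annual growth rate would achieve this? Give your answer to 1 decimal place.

roughly 1.6%

70 / 45 ≈ 1.56, so about 1.6% annually.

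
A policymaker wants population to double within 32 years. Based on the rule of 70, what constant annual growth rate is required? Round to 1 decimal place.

70 / 32 ≈ 2.19, so about 2.2% a year.

roughly 2.2%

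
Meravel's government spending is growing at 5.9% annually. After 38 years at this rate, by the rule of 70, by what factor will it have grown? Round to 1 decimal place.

approximately 9.2 times

Doubles every ≈ 11.86 years (70/5.9).
38 years is 3.20 doublings; 2^3.20 ≈ 9.2×.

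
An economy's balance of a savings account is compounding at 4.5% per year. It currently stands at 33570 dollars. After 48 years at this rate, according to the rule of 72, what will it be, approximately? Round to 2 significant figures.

≈ 270000 dollars

Doubling time ≈ 72/4.5 = 16.00 years.
48 years is 48/16.00 ≈ 3.00 doublings, a factor of 2^3.00 ≈ 8.00.
33570 × 8.00 ≈ 270000 dollars.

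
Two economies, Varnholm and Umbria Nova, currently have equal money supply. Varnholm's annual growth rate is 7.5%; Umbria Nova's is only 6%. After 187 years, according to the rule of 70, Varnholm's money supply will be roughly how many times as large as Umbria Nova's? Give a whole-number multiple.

≈ 16 times

Rate gap = 7.5% − 6% = 1.5 points.
The ratio doubles every 70/1.5 ≈ 46.67 years.
187/46.67 ≈ 4.01 doublings → ratio ≈ 2^4.01 ≈ 16.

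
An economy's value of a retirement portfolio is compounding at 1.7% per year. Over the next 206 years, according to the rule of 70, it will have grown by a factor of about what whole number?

about 32 times

At 1.7% one doubling takes ≈ 41.18 years; 206 years is 5 of them, so ×32.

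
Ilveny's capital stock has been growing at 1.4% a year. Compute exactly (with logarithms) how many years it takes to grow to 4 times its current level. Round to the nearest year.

t = ln(4) / ln(1 + 0.014) = 1.3863 / 0.013903 ≈ 99.71.
≈ 100 years.

100 years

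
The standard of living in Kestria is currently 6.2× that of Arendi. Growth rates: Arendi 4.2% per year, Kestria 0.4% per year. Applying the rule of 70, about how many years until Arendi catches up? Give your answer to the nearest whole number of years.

Arendi gains on Kestria at 4.2% − 0.4% = 3.8 points a year.
At that relative rate the gap halves every 70/3.8 ≈ 18.42 years.
A 6.2× gap takes log₂(6.2) ≈ 2.63 halvings to close: 2.63 × 18.42 ≈ 48 years.

approximately 48 years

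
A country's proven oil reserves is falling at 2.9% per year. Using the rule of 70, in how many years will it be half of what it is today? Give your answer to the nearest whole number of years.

The rule works in reverse for decay: 70/2.9 ≈ 24.14 years to halve.

roughly 24 years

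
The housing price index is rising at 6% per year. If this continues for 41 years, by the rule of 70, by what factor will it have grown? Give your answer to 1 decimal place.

Doubles every ≈ 11.67 years (70/6).
41 years is 3.51 doublings; 2^3.51 ≈ 11.4×.

approximately 11.4 times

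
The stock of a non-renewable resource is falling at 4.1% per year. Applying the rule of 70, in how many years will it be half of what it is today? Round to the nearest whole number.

Falling at 4.1%, it halves about every 70/4.1 = 17.07 years.

approximately 17 years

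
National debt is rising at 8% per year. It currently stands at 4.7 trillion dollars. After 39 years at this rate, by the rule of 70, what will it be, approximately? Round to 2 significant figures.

about 100 trillion dollars

It doubles every 70/8 ≈ 8.75 years, so 39 years is 4.46 doublings.
2^4.46 ≈ 22.01; 4.7 × 22.01 ≈ 100 trillion dollars.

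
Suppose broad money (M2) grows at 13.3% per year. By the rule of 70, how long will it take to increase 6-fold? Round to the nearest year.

Doubling time ≈ 70/13.3 = 5.26 years.
6× is log₂ 6 ≈ 2.58 doublings, so ≈ 2.58 × 5.26 = 14 years.

14 years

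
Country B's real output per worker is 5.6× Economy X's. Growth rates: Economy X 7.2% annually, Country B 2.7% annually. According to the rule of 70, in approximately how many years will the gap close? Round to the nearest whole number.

What matters is the difference: 4.5 pp.
Rule of 70 on the gap: the ratio halves every 70/4.5 ≈ 15.56 years.
A 5.6× gap takes log₂(5.6) ≈ 2.49 halvings to close: 2.49 × 15.56 ≈ 39 years.

39 years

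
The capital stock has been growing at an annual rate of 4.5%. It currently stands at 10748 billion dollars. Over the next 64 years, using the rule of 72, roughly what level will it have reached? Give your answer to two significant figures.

around 170000 billion dollars

Doubling time ≈ 72/4.5 = 16.00 years.
64 years is 64/16.00 ≈ 4.00 doublings, a factor of 2^4.00 ≈ 16.00.
10748 × 16.00 ≈ 170000 billion dollars.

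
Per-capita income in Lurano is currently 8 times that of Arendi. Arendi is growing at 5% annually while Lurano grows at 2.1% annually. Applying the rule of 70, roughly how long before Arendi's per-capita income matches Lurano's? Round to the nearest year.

Arendi gains on Lurano at 5% − 2.1% = 2.9 points a year.
At that relative rate the gap halves every 70/2.9 ≈ 24.14 years.
An 8 times gap closes after 3 halvings: 3 × 24.14 ≈ 72 years.

72 years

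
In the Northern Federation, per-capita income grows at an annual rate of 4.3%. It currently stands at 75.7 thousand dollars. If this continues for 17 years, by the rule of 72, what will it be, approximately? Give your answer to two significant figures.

approximately 150 thousand dollars

It doubles every 72/4.3 ≈ 16.74 years, so 17 years is 1.02 doublings.
2^1.02 ≈ 2.03; 75.7 × 2.03 ≈ 150 thousand dollars.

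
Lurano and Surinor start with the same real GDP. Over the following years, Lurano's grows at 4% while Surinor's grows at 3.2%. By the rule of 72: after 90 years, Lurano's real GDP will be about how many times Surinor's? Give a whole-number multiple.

about 2 times

Lurano pulls ahead at 0.8 pp per year, so the ratio doubles every 72/0.8 ≈ 90.00 years.
In 90 years that's 1.00 doublings: 2^1.00 ≈ 2.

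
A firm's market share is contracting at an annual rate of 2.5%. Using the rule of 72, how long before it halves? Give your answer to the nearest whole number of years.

Halving time ≈ 72 / 2.5 = 28.80 → 29 years.

approximately 29 years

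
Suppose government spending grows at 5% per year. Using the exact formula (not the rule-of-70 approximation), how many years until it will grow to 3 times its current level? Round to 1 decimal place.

t = ln(3) / ln(1 + 0.05) = 1.0986 / 0.048790 ≈ 22.52.

22.5 years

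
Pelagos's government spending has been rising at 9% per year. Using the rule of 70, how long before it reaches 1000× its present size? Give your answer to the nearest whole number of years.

about 78 years

Doubling time ≈ 70/9 = 7.78 years.
1000× is log₂ 1000 ≈ 9.97 doublings, so ≈ 9.97 × 7.78 = 78 years.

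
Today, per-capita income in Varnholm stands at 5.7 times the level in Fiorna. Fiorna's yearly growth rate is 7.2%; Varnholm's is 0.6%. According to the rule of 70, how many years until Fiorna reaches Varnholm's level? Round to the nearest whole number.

What matters is the difference: 6.6 pp.
Rule of 70 on the gap: the ratio halves every 70/6.6 ≈ 10.61 years.
A 5.7 times gap takes log₂(5.7) ≈ 2.51 halvings to close: 2.51 × 10.61 ≈ 27 years.

around 27 years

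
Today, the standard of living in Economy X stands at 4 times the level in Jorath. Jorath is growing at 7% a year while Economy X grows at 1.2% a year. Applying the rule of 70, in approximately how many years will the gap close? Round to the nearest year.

around 24 years

The growth-rate gap is 7% − 1.2% = 5.8 percentage points.
So the ratio between them halves every 70/5.8 ≈ 12.07 years.
A 4 times gap closes after 2 halvings: 2 × 12.07 ≈ 24 years.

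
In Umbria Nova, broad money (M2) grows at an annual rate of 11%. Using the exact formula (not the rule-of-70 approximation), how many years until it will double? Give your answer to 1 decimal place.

t = ln(2) / ln(1 + 0.11) = 0.6931 / 0.104360 ≈ 6.64.

6.6 years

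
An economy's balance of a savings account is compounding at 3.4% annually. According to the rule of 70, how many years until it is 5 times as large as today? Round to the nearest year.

At 3.4% it doubles every 70/3.4 ≈ 20.59 years.
Reaching 5× takes log₂(5) ≈ 2.32 doublings.
2.32 × 20.59 ≈ 48 years.

48 years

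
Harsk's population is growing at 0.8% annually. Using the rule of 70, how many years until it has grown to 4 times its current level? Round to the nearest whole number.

At 0.8% it doubles every 70/0.8 ≈ 87.50 years.
4 = 2^2, so 2 doublings → 175 years.

about 175 years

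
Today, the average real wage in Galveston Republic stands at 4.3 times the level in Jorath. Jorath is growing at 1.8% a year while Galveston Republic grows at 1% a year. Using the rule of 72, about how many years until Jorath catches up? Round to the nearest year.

The growth-rate gap is 1.8% − 1% = 0.8 percentage points.
So the ratio between them halves every 72/0.8 ≈ 90.00 years.
A 4.3 times gap takes log₂(4.3) ≈ 2.10 halvings to close: 2.10 × 90.00 ≈ 189 years.

189 years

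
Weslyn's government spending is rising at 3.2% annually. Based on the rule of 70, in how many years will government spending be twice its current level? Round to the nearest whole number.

about 22 years

Doubling time ≈ 70 / 3.2 = 21.88 years.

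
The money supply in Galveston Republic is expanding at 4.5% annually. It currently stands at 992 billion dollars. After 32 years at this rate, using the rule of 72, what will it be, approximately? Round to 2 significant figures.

Doubling time ≈ 72/4.5 = 16.00 years.
32 years is 32/16.00 ≈ 2.00 doublings, a factor of 2^2.00 ≈ 4.00.
992 × 4.00 ≈ 4000 billion dollars.

about 4000 billion dollars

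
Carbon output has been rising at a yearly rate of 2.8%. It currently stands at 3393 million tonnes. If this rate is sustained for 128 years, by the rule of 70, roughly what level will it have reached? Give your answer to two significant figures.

It doubles every 70/2.8 ≈ 25.00 years, so 128 years is 5.12 doublings.
2^5.12 ≈ 34.78; 3393 × 34.78 ≈ 120000 million tonnes.

around 120000 million tonnes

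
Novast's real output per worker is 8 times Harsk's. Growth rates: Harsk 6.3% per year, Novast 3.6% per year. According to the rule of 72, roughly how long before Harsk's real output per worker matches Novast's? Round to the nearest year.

roughly 80 years

What matters is the difference: 2.7 pp.
Rule of 72 on the gap: the ratio halves every 72/2.7 ≈ 26.67 years.
An 8 times gap closes after 3 halvings: 3 × 26.67 ≈ 80 years.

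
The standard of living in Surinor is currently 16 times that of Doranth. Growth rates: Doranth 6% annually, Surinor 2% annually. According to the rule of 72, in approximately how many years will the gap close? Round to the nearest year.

roughly 72 years

What matters is the difference: 4 pp.
Rule of 72 on the gap: the ratio halves every 72/4 ≈ 18.00 years.
A 16 times gap closes after 4 halvings: 4 × 18.00 ≈ 72 years.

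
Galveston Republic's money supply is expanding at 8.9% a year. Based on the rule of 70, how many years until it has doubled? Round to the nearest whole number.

Doubling time ≈ 70 / 8.9 = 7.87 years.

≈ 8 years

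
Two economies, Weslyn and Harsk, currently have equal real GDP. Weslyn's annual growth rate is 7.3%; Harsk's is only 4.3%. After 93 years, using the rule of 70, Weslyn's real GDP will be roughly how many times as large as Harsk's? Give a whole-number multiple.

Rate gap = 7.3% − 4.3% = 3 points.
The ratio doubles every 70/3 ≈ 23.33 years.
93/23.33 ≈ 3.99 doublings → ratio ≈ 2^3.99 ≈ 16.

≈ 16 times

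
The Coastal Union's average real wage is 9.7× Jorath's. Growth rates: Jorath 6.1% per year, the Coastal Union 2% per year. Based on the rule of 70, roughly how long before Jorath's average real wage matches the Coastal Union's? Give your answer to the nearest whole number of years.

around 56 years

Jorath gains on the Coastal Union at 6.1% − 2% = 4.1 points a year.
At that relative rate the gap halves every 70/4.1 ≈ 17.07 years.
A 9.7× gap takes log₂(9.7) ≈ 3.28 halvings to close: 3.28 × 17.07 ≈ 56 years.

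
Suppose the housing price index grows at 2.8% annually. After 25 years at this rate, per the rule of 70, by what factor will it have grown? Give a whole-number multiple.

≈ 2 times

At 2.8% one doubling takes ≈ 25.00 years; 25 years is 1 of them, so ×2.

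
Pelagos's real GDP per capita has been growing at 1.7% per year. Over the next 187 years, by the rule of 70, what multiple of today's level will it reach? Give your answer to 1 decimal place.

23.3 times

Doubling time ≈ 70/1.7 = 41.18 years.
187 years / 41.18 ≈ 4.54 doublings → factor 2^4.54 ≈ 23.3.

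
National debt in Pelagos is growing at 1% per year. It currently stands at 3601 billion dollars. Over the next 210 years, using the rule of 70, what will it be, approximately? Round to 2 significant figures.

It doubles every 70/1 ≈ 70.00 years, so 210 years is 3.00 doublings.
2^3.00 ≈ 8.00; 3601 × 8.00 ≈ 29000 billion dollars.

roughly 29000 billion dollars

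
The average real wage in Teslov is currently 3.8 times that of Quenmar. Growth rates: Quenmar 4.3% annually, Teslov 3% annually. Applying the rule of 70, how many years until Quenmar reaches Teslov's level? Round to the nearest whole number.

about 104 years

What matters is the difference: 1.3 pp.
Rule of 70 on the gap: the ratio halves every 70/1.3 ≈ 53.85 years.
A 3.8 times gap takes log₂(3.8) ≈ 1.93 halvings to close: 1.93 × 53.85 ≈ 104 years.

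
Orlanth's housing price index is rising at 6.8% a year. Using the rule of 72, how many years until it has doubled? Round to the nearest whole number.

≈ 11 years

Doubling time ≈ 72 / 6.8 = 10.59 years.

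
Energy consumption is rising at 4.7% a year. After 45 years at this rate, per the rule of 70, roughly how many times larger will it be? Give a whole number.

70/4.7 ≈ 14.89 years per doubling.
45 years fits 3 doublings: 2^3 = 8.

roughly 8 times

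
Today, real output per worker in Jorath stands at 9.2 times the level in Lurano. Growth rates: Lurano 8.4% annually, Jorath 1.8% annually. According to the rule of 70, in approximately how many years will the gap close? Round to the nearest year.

What matters is the difference: 6.6 pp.
Rule of 70 on the gap: the ratio halves every 70/6.6 ≈ 10.61 years.
A 9.2 times gap takes log₂(9.2) ≈ 3.20 halvings to close: 3.20 × 10.61 ≈ 34 years.

around 34 years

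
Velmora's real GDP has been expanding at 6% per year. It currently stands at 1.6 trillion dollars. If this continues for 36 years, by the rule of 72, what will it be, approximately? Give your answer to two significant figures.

It doubles every 72/6 ≈ 12.00 years, so 36 years is 3.00 doublings.
2^3.00 ≈ 8.00; 1.6 × 8.00 ≈ 13 trillion dollars.

roughly 13 trillion dollars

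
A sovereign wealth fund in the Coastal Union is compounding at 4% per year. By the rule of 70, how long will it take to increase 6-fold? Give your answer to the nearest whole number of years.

approximately 45 years

One doubling takes 70/4 = 17.50 years.
Reaching 6× takes log₂(6) ≈ 2.58 doublings.
2.58 × 17.50 ≈ 45 years.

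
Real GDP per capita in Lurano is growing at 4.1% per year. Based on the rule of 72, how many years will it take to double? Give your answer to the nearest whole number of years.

At 4.1%, doubling takes about 72/4.1 = 17.56 years.

≈ 18 years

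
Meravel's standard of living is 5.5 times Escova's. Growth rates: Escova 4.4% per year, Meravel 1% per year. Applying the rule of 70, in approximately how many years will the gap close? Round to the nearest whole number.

roughly 51 years

The growth-rate gap is 4.4% − 1% = 3.4 percentage points.
So the ratio between them halves every 70/3.4 ≈ 20.59 years.
A 5.5 times gap takes log₂(5.5) ≈ 2.46 halvings to close: 2.46 × 20.59 ≈ 51 years.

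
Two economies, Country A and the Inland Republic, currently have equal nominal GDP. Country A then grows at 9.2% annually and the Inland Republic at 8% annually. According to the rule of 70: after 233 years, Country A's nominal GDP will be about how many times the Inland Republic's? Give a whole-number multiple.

Country A pulls ahead at 1.2 pp per year, so the ratio doubles every 70/1.2 ≈ 58.33 years.
In 233 years that's 3.99 doublings: 2^3.99 ≈ 16.

roughly 16 times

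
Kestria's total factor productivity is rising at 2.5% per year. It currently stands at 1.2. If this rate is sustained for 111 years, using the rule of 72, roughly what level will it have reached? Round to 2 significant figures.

about 17

Doubling time ≈ 72/2.5 = 28.80 years.
111 years is 111/28.80 ≈ 3.85 doublings, a factor of 2^3.85 ≈ 14.42.
1.2 × 14.42 ≈ 17.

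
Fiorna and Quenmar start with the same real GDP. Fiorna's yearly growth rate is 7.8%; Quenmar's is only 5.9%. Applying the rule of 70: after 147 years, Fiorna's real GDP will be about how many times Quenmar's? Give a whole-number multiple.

16 times

Only the 1.9-point difference matters.
70/1.9 ≈ 36.84 years per doubling of the ratio; 147 years gives 3.99 doublings, so ≈ 16×.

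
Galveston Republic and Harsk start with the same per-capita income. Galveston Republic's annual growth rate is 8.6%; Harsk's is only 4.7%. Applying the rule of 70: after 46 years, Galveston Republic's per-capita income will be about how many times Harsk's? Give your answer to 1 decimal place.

about 5.9 times

Galveston Republic pulls ahead at 3.9 pp per year, so the ratio doubles every 70/3.9 ≈ 17.95 years.
In 46 years that's 2.56 doublings: 2^2.56 ≈ 5.9.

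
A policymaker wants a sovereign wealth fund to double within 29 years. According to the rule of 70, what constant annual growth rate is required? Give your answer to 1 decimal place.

about 2.4%

70 / 29 ≈ 2.41, so about 2.4% annually.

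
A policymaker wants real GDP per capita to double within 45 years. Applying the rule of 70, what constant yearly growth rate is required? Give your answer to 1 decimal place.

70 / 45 ≈ 1.56, so about 1.6% per year.

1.6% per year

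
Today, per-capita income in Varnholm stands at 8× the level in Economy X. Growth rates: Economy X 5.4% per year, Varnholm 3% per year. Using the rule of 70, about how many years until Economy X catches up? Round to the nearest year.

88 years

What matters is the difference: 2.4 pp.
Rule of 70 on the gap: the ratio halves every 70/2.4 ≈ 29.17 years.
An 8× gap closes after 3 halvings: 3 × 29.17 ≈ 88 years.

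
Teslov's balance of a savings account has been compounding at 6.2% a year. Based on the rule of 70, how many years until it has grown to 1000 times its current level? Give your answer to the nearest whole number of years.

At 6.2% it doubles every 70/6.2 ≈ 11.29 years.
Reaching 1000× takes log₂(1000) ≈ 9.97 doublings.
9.97 × 11.29 ≈ 113 years.

≈ 113 years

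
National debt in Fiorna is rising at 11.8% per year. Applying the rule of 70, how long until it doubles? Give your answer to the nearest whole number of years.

around 6 years

70/11.8 ≈ 5.93, so it doubles roughly every 6 years.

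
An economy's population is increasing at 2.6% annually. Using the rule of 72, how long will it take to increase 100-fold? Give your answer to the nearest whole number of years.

At 2.6% it doubles every 72/2.6 ≈ 27.69 years.
Reaching 100× takes log₂(100) ≈ 6.64 doublings.
6.64 × 27.69 ≈ 184 years.

about 184 years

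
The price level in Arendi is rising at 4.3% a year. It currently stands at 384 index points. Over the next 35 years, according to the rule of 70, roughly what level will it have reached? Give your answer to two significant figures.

Doubling time ≈ 70/4.3 = 16.28 years.
35 years is 35/16.28 ≈ 2.15 doublings, a factor of 2^2.15 ≈ 4.44.
384 × 4.44 ≈ 1700 index points.

roughly 1700 index points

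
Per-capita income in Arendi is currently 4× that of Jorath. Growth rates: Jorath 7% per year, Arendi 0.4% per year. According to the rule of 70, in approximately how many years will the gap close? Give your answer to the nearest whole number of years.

about 21 years

What matters is the difference: 6.6 pp.
Rule of 70 on the gap: the ratio halves every 70/6.6 ≈ 10.61 years.
A 4× gap closes after 2 halvings: 2 × 10.61 ≈ 21 years.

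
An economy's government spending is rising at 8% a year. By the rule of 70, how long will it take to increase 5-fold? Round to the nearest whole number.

roughly 20 years

At 8% it doubles every 70/8 ≈ 8.75 years.
Reaching 5× takes log₂(5) ≈ 2.32 doublings.
2.32 × 8.75 ≈ 20 years.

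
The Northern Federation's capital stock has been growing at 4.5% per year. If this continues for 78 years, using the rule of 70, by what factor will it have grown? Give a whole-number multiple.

Doubling time ≈ 70/4.5 = 15.56 years.
78/15.56 ≈ 5 doublings, so about 2^5 = 32×.

approximately 32 times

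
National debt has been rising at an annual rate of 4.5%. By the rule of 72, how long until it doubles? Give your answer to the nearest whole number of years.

At 4.5%, doubling takes about 72/4.5 = 16.00 years.

≈ 16 years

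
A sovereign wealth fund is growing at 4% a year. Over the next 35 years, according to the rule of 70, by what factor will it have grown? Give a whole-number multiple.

approximately 4 times

Doubling time ≈ 70/4 = 17.50 years.
35/17.50 ≈ 2 doublings, so about 2^2 = 4×.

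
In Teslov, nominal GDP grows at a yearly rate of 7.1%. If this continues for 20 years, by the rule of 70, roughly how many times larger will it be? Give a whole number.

around 4 times

Doubling time ≈ 70/7.1 = 9.86 years.
20/9.86 ≈ 2 doublings, so about 2^2 = 4×.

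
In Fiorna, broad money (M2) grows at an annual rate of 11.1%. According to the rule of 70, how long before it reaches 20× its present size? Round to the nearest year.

Doubling time ≈ 70/11.1 = 6.31 years.
Reaching 20× takes log₂(20) ≈ 4.32 doublings.
4.32 × 6.31 ≈ 27 years.

approximately 27 years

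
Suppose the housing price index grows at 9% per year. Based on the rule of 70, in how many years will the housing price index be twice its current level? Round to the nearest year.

70/9 ≈ 7.78, so it doubles roughly every 8 years.

approximately 8 years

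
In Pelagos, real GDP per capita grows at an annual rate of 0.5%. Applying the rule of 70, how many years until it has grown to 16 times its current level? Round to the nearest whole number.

Doubling time ≈ 70/0.5 = 140.00 years.
16 = 2^4, so 4 doublings → 560 years.

approximately 560 years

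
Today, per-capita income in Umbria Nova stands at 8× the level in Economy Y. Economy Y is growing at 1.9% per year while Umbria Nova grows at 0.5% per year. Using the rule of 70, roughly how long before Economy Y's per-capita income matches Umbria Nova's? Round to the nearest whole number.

around 150 years

Economy Y gains on Umbria Nova at 1.9% − 0.5% = 1.4 points a year.
At that relative rate the gap halves every 70/1.4 ≈ 50.00 years.
An 8× gap closes after 3 halvings: 3 × 50.00 ≈ 150 years.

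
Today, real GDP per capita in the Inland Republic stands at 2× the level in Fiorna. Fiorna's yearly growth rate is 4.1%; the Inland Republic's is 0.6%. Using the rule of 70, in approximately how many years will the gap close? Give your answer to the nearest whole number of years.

What matters is the difference: 3.5 pp.
Rule of 70 on the gap: the ratio halves every 70/3.5 ≈ 20.00 years.
A 2× gap closes after 1 halving: 1 × 20.00 ≈ 20 years.

about 20 years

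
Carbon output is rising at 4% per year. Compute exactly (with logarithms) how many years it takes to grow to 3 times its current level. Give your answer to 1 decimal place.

28.0 years

t = ln(3) / ln(1 + 0.04) = 1.0986 / 0.039221 ≈ 28.01.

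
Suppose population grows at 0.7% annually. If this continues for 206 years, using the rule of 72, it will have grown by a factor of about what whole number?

about 4 times

72/0.7 ≈ 102.86 years per doubling.
206 years fits 2 doublings: 2^2 = 4.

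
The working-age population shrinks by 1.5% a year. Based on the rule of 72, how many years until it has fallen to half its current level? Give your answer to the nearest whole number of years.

Falling at 1.5%, it halves about every 72/1.5 = 48.00 years.

about 48 years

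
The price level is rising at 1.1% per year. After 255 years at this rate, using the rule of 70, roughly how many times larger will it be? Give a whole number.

around 16 times

70/1.1 ≈ 63.64 years per doubling.
255 years fits 4 doublings: 2^4 = 16.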